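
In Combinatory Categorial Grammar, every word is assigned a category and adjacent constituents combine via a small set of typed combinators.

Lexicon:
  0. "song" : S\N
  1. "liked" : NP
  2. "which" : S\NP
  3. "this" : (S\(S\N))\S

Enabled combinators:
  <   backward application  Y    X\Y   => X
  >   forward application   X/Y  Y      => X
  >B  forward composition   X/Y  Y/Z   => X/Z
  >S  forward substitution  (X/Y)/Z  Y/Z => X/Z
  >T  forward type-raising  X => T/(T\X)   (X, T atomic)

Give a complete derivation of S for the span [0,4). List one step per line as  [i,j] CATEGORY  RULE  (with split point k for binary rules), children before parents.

[0,1] S\N  lex  "song"
[1,2] NP  lex  "liked"
[2,3] S\NP  lex  "which"
[1,3] S  <  k=2
[3,4] (S\(S\N))\S  lex  "this"
[1,4] S\(S\N)  <  k=3
[0,4] S  <  k=1

[0,4] S   <
  [0,1] "song" : S\N
  [1,4] S\(S\N)   <
    [1,3] S   <
      [1,2] "liked" : NP
      [2,3] "which" : S\NP
    [3,4] "this" : (S\(S\N))\S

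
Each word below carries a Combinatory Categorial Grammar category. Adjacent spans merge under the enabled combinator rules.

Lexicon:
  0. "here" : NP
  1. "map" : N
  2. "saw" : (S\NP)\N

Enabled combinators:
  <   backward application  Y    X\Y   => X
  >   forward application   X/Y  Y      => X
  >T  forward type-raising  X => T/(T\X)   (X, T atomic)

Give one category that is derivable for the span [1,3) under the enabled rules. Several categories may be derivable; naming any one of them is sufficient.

[0,3] S   >
  [0,1] S/(S\NP)   >T
    [0,1] "here" : NP
  [1,3] S\NP   <
    [1,2] "map" : N
    [2,3] "saw" : (S\NP)\N

S\NP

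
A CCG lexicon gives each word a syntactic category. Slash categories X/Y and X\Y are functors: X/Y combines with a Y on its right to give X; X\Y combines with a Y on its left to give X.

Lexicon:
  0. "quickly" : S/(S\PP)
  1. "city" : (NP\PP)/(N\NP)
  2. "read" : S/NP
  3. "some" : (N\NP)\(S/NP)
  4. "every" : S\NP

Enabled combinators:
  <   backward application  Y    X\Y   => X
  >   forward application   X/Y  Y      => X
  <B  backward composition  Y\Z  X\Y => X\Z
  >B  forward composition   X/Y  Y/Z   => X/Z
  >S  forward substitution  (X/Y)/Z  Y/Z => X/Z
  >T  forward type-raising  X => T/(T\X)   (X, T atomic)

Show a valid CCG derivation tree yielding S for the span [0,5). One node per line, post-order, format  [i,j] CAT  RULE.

[0,1] S/(S\PP)  lex  "quickly"
[1,2] (NP\PP)/(N\NP)  lex  "city"
[2,3] S/NP  lex  "read"
[3,4] (N\NP)\(S/NP)  lex  "some"
[2,4] N\NP  <  k=3
[1,4] NP\PP  >  k=2
[4,5] S\NP  lex  "every"
[1,5] S\PP  <B  k=4
[0,5] S  >  k=1

[0,5] S   >
  [0,1] "quickly" : S/(S\PP)
  [1,5] S\PP   <B
    [1,4] NP\PP   >
      [1,2] "city" : (NP\PP)/(N\NP)
      [2,4] N\NP   <
        [2,3] "read" : S/NP
        [3,4] "some" : (N\NP)\(S/NP)
    [4,5] "every" : S\NP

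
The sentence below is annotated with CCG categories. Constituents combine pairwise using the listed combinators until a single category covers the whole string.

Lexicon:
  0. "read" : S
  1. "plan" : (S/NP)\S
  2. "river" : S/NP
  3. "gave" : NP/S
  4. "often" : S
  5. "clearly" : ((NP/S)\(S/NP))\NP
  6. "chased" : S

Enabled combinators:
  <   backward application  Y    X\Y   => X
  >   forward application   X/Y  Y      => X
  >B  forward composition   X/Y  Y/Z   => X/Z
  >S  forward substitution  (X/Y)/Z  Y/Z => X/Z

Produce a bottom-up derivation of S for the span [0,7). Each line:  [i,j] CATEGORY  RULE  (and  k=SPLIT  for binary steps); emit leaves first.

[0,7] S   >
  [0,2] S/NP   <
    [0,1] "read" : S
    [1,2] "plan" : (S/NP)\S
  [2,7] NP   >
    [2,6] NP/S   <
      [2,3] "river" : S/NP
      [3,6] (NP/S)\(S/NP)   <
        [3,5] NP   >
          [3,4] "gave" : NP/S
          [4,5] "often" : S
        [5,6] "clearly" : ((NP/S)\(S/NP))\NP
    [6,7] "chased" : S

[0,1] S  lex  "read"
[1,2] (S/NP)\S  lex  "plan"
[0,2] S/NP  <  k=1
[2,3] S/NP  lex  "river"
[3,4] NP/S  lex  "gave"
[4,5] S  lex  "often"
[3,5] NP  >  k=4
[5,6] ((NP/S)\(S/NP))\NP  lex  "clearly"
[3,6] (NP/S)\(S/NP)  <  k=5
[2,6] NP/S  <  k=3
[6,7] S  lex  "chased"
[2,7] NP  >  k=6
[0,7] S  >  k=2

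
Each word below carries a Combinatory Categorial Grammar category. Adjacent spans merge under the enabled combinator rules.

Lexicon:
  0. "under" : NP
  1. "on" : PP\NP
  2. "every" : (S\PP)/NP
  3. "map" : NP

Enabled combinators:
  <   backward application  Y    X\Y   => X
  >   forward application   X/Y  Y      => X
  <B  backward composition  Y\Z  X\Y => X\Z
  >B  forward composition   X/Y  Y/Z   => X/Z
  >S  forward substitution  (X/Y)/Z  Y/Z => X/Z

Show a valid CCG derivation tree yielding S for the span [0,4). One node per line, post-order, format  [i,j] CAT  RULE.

[0,1] NP  lex  "under"
[1,2] PP\NP  lex  "on"
[0,2] PP  <  k=1
[2,3] (S\PP)/NP  lex  "every"
[3,4] NP  lex  "map"
[2,4] S\PP  >  k=3
[0,4] S  <  k=2

[0,4] S   <
  [0,2] PP   <
    [0,1] "under" : NP
    [1,2] "on" : PP\NP
  [2,4] S\PP   >
    [2,3] "every" : (S\PP)/NP
    [3,4] "map" : NP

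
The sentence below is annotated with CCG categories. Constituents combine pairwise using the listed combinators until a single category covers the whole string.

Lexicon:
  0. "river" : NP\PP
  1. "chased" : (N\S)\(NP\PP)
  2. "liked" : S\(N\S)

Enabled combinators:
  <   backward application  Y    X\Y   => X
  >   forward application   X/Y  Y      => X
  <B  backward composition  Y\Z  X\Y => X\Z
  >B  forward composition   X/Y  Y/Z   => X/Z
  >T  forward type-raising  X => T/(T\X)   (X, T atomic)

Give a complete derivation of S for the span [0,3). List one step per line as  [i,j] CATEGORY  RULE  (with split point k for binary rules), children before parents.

[0,3] S   <
  [0,2] N\S   <
    [0,1] "river" : NP\PP
    [1,2] "chased" : (N\S)\(NP\PP)
  [2,3] "liked" : S\(N\S)

[0,1] NP\PP  lex  "river"
[1,2] (N\S)\(NP\PP)  lex  "chased"
[0,2] N\S  <  k=1
[2,3] S\(N\S)  lex  "liked"
[0,3] S  <  k=2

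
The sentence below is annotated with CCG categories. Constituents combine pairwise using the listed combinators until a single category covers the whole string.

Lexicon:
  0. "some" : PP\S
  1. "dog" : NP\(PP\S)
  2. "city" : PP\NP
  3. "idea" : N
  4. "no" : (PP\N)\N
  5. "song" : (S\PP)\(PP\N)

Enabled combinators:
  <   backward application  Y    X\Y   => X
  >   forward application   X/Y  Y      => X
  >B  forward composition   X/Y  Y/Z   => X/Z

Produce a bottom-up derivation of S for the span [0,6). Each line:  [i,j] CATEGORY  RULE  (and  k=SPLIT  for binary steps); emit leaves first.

[0,1] PP\S  lex  "some"
[1,2] NP\(PP\S)  lex  "dog"
[0,2] NP  <  k=1
[2,3] PP\NP  lex  "city"
[0,3] PP  <  k=2
[3,4] N  lex  "idea"
[4,5] (PP\N)\N  lex  "no"
[3,5] PP\N  <  k=4
[5,6] (S\PP)\(PP\N)  lex  "song"
[3,6] S\PP  <  k=5
[0,6] S  <  k=3

[0,6] S   <
  [0,3] PP   <
    [0,2] NP   <
      [0,1] "some" : PP\S
      [1,2] "dog" : NP\(PP\S)
    [2,3] "city" : PP\NP
  [3,6] S\PP   <
    [3,5] PP\N   <
      [3,4] "idea" : N
      [4,5] "no" : (PP\N)\N
    [5,6] "song" : (S\PP)\(PP\N)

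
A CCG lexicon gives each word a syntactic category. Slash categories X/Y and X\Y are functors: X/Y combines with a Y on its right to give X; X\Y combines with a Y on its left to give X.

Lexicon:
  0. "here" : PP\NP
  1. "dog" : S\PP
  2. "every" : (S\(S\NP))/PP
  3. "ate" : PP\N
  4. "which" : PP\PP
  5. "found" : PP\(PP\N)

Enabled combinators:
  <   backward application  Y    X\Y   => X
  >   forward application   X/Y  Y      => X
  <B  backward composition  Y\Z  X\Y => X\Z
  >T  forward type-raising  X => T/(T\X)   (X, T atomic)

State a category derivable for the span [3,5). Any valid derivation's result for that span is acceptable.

PP\N

[0,6] S   <
  [0,2] S\NP   <B
    [0,1] "here" : PP\NP
    [1,2] "dog" : S\PP
  [2,6] S\(S\NP)   >
    [2,3] "every" : (S\(S\NP))/PP
    [3,6] PP   <
      [3,5] PP\N   <B
        [3,4] "ate" : PP\N
        [4,5] "which" : PP\PP
      [5,6] "found" : PP\(PP\N)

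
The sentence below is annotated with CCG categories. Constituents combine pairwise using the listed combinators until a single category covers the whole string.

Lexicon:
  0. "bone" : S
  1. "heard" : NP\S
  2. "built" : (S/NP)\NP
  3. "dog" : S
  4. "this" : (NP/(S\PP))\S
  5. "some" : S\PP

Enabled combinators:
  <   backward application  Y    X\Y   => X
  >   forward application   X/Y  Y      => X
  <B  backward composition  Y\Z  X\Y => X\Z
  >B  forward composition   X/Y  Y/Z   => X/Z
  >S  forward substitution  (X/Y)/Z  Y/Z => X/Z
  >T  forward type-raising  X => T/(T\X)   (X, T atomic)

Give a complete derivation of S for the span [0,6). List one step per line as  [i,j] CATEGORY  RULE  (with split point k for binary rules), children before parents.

[0,6] S   >
  [0,3] S/NP   <
    [0,2] NP   <
      [0,1] "bone" : S
      [1,2] "heard" : NP\S
    [2,3] "built" : (S/NP)\NP
  [3,6] NP   >
    [3,5] NP/(S\PP)   <
      [3,4] "dog" : S
      [4,5] "this" : (NP/(S\PP))\S
    [5,6] "some" : S\PP

[0,1] S  lex  "bone"
[1,2] NP\S  lex  "heard"
[0,2] NP  <  k=1
[2,3] (S/NP)\NP  lex  "built"
[0,3] S/NP  <  k=2
[3,4] S  lex  "dog"
[4,5] (NP/(S\PP))\S  lex  "this"
[3,5] NP/(S\PP)  <  k=4
[5,6] S\PP  lex  "some"
[3,6] NP  >  k=5
[0,6] S  >  k=3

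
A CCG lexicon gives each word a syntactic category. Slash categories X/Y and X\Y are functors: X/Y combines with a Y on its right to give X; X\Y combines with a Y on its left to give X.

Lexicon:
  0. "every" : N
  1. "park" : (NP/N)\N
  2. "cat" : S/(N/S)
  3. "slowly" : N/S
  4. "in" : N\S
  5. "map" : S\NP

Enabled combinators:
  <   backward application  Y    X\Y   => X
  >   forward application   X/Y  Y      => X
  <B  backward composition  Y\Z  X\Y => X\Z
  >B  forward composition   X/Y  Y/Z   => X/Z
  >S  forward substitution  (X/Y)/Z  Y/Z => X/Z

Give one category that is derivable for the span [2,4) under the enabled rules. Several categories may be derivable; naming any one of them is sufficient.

S

[0,6] S   <
  [0,5] NP   >
    [0,2] NP/N   <
      [0,1] "every" : N
      [1,2] "park" : (NP/N)\N
    [2,5] N   <
      [2,4] S   >
        [2,3] "cat" : S/(N/S)
        [3,4] "slowly" : N/S
      [4,5] "in" : N\S
  [5,6] "map" : S\NP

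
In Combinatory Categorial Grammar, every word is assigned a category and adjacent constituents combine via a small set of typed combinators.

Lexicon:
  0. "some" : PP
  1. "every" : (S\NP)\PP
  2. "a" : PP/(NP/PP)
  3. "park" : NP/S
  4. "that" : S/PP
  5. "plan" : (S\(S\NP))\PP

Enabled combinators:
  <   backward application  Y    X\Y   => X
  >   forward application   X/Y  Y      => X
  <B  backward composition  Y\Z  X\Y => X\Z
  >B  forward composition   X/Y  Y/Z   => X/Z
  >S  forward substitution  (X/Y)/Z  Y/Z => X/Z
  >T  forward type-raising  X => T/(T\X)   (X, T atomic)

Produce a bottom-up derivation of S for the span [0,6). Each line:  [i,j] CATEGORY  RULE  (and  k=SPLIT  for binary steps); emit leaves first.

[0,1] PP  lex  "some"
[1,2] (S\NP)\PP  lex  "every"
[0,2] S\NP  <  k=1
[2,3] PP/(NP/PP)  lex  "a"
[3,4] NP/S  lex  "park"
[4,5] S/PP  lex  "that"
[3,5] NP/PP  >B  k=4
[2,5] PP  >  k=3
[5,6] (S\(S\NP))\PP  lex  "plan"
[2,6] S\(S\NP)  <  k=5
[0,6] S  <  k=2

[0,6] S   <
  [0,2] S\NP   <
    [0,1] "some" : PP
    [1,2] "every" : (S\NP)\PP
  [2,6] S\(S\NP)   <
    [2,5] PP   >
      [2,3] "a" : PP/(NP/PP)
      [3,5] NP/PP   >B
        [3,4] "park" : NP/S
        [4,5] "that" : S/PP
    [5,6] "plan" : (S\(S\NP))\PP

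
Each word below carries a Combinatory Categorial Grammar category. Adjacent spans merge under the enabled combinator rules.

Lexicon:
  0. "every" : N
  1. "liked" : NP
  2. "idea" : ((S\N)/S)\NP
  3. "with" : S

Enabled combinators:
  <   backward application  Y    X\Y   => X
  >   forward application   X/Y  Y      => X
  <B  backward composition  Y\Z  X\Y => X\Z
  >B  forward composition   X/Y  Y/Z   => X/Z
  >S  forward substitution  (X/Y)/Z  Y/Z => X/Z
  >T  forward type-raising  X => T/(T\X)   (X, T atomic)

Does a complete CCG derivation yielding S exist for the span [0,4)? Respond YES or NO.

[0,4] S   <
  [0,1] "every" : N
  [1,4] S\N   >
    [1,3] (S\N)/S   <
      [1,2] "liked" : NP
      [2,3] "idea" : ((S\N)/S)\NP
    [3,4] "with" : S

YES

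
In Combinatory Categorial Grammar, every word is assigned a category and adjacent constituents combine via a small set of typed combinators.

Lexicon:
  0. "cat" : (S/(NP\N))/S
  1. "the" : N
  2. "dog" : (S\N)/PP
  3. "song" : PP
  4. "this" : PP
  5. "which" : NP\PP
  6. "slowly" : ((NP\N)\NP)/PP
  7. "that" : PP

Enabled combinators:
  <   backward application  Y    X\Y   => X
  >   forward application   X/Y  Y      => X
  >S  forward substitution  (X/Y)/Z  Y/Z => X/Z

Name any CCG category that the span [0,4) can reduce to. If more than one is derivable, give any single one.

S/(NP\N)

[0,8] S   >
  [0,4] S/(NP\N)   >
    [0,1] "cat" : (S/(NP\N))/S
    [1,4] S   <
      [1,2] "the" : N
      [2,4] S\N   >
        [2,3] "dog" : (S\N)/PP
        [3,4] "song" : PP
  [4,8] NP\N   <
    [4,6] NP   <
      [4,5] "this" : PP
      [5,6] "which" : NP\PP
    [6,8] (NP\N)\NP   >
      [6,7] "slowly" : ((NP\N)\NP)/PP
      [7,8] "that" : PP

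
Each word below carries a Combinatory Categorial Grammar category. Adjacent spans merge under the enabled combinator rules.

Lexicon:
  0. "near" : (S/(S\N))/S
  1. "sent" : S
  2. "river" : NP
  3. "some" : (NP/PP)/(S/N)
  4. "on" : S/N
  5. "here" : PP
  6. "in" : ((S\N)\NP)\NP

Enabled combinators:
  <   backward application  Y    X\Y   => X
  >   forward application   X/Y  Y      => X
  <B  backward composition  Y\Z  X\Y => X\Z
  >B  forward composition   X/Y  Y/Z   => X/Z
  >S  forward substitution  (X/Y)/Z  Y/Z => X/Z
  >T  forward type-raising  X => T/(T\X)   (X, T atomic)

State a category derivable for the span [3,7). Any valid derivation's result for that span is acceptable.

(S\N)\NP

[0,7] S   >
  [0,2] S/(S\N)   >
    [0,1] "near" : (S/(S\N))/S
    [1,2] "sent" : S
  [2,7] S\N   <
    [2,3] "river" : NP
    [3,7] (S\N)\NP   <
      [3,6] NP   >
        [3,5] NP/PP   >
          [3,4] "some" : (NP/PP)/(S/N)
          [4,5] "on" : S/N
        [5,6] "here" : PP
      [6,7] "in" : ((S\N)\NP)\NP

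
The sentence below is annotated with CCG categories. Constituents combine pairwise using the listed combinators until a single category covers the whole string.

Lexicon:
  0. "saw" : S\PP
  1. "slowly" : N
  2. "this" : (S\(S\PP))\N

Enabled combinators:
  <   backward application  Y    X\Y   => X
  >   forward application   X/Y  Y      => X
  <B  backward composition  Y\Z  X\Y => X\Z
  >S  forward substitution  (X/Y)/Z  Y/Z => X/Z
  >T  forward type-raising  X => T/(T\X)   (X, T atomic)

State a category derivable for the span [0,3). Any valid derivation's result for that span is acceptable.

[0,3] S   <
  [0,1] "saw" : S\PP
  [1,3] S\(S\PP)   <
    [1,2] "slowly" : N
    [2,3] "this" : (S\(S\PP))\N

S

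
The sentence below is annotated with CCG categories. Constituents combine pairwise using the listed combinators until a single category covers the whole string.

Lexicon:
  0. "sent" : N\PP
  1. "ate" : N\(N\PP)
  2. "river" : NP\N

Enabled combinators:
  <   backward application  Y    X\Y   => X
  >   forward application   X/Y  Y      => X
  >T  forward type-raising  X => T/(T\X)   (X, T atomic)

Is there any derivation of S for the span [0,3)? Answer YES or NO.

NO

N\PP N\(N\PP) NP\N
CKY chart[0,3] = {N/(N\NP), NP, NP/(NP\NP), PP/(PP\NP), S/(S\NP)}; S ∉ chart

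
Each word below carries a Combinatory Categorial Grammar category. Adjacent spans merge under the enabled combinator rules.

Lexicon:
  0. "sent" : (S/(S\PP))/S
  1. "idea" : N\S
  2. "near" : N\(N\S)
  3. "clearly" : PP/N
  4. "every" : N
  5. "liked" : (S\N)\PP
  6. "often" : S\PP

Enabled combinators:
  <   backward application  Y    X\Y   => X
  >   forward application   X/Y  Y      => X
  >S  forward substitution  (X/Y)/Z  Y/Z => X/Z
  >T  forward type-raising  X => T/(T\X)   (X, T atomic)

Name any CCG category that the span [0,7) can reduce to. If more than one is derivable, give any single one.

S

[0,7] S   >
  [0,6] S/(S\PP)   >
    [0,1] "sent" : (S/(S\PP))/S
    [1,6] S   <
      [1,3] N   <
        [1,2] "idea" : N\S
        [2,3] "near" : N\(N\S)
      [3,6] S\N   <
        [3,5] PP   >
          [3,4] "clearly" : PP/N
          [4,5] "every" : N
        [5,6] "liked" : (S\N)\PP
  [6,7] "often" : S\PP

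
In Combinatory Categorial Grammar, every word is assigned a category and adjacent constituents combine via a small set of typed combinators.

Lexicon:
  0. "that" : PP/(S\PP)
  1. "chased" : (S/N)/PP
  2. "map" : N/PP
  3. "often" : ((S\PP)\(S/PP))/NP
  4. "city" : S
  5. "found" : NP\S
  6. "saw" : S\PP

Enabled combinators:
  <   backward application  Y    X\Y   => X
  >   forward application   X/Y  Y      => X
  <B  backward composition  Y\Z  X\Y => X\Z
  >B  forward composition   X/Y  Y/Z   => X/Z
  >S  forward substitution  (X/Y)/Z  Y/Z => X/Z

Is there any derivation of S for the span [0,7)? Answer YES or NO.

[0,7] S   <
  [0,6] PP   >
    [0,1] "that" : PP/(S\PP)
    [1,6] S\PP   <
      [1,3] S/PP   >S
        [1,2] "chased" : (S/N)/PP
        [2,3] "map" : N/PP
      [3,6] (S\PP)\(S/PP)   >
        [3,4] "often" : ((S\PP)\(S/PP))/NP
        [4,6] NP   <
          [4,5] "city" : S
          [5,6] "found" : NP\S
  [6,7] "saw" : S\PP

YES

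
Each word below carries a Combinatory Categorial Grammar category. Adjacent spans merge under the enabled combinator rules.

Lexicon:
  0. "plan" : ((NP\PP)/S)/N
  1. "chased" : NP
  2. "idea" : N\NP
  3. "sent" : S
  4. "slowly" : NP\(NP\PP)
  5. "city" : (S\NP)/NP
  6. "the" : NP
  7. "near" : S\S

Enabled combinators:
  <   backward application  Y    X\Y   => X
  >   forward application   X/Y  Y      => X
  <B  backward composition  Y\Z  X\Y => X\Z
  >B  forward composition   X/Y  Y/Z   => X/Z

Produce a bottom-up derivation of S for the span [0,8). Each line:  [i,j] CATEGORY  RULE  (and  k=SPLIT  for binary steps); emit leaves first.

[0,1] ((NP\PP)/S)/N  lex  "plan"
[1,2] NP  lex  "chased"
[2,3] N\NP  lex  "idea"
[1,3] N  <  k=2
[0,3] (NP\PP)/S  >  k=1
[3,4] S  lex  "sent"
[0,4] NP\PP  >  k=3
[4,5] NP\(NP\PP)  lex  "slowly"
[0,5] NP  <  k=4
[5,6] (S\NP)/NP  lex  "city"
[6,7] NP  lex  "the"
[5,7] S\NP  >  k=6
[7,8] S\S  lex  "near"
[5,8] S\NP  <B  k=7
[0,8] S  <  k=5

[0,8] S   <
  [0,5] NP   <
    [0,4] NP\PP   >
      [0,3] (NP\PP)/S   >
        [0,1] "plan" : ((NP\PP)/S)/N
        [1,3] N   <
          [1,2] "chased" : NP
          [2,3] "idea" : N\NP
      [3,4] "sent" : S
    [4,5] "slowly" : NP\(NP\PP)
  [5,8] S\NP   <B
    [5,7] S\NP   >
      [5,6] "city" : (S\NP)/NP
      [6,7] "the" : NP
    [7,8] "near" : S\S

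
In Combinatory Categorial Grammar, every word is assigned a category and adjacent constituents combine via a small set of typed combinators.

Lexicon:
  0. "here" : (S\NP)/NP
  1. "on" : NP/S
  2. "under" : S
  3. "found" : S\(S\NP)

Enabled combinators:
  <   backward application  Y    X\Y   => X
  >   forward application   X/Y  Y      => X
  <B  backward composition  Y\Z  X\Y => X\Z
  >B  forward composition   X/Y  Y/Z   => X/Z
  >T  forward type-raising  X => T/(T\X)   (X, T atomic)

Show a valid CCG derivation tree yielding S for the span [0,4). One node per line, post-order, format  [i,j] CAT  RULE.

[0,4] S   <
  [0,3] S\NP   >
    [0,1] "here" : (S\NP)/NP
    [1,3] NP   >
      [1,2] "on" : NP/S
      [2,3] "under" : S
  [3,4] "found" : S\(S\NP)

[0,1] (S\NP)/NP  lex  "here"
[1,2] NP/S  lex  "on"
[2,3] S  lex  "under"
[1,3] NP  >  k=2
[0,3] S\NP  >  k=1
[3,4] S\(S\NP)  lex  "found"
[0,4] S  <  k=3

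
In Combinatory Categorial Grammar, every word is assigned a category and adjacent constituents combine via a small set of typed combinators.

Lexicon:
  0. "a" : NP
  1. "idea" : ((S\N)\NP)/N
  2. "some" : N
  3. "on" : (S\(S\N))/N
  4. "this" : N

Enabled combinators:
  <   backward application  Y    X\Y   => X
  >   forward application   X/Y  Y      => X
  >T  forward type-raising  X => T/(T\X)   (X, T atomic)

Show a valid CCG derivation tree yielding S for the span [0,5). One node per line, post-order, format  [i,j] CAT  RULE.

[0,5] S   <
  [0,3] S\N   <
    [0,1] "a" : NP
    [1,3] (S\N)\NP   >
      [1,2] "idea" : ((S\N)\NP)/N
      [2,3] "some" : N
  [3,5] S\(S\N)   >
    [3,4] "on" : (S\(S\N))/N
    [4,5] "this" : N

[0,1] NP  lex  "a"
[1,2] ((S\N)\NP)/N  lex  "idea"
[2,3] N  lex  "some"
[1,3] (S\N)\NP  >  k=2
[0,3] S\N  <  k=1
[3,4] (S\(S\N))/N  lex  "on"
[4,5] N  lex  "this"
[3,5] S\(S\N)  >  k=4
[0,5] S  <  k=3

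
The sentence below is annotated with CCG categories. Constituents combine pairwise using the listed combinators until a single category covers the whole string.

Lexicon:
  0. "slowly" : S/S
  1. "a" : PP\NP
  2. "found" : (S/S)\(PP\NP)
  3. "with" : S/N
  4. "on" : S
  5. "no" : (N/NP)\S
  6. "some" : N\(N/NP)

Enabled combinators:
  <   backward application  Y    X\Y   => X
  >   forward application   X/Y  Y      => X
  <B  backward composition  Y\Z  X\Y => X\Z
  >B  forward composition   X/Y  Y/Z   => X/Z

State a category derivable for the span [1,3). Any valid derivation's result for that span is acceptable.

[0,7] S   >
  [0,4] S/N   >B
    [0,3] S/S   >B
      [0,1] "slowly" : S/S
      [1,3] S/S   <
        [1,2] "a" : PP\NP
        [2,3] "found" : (S/S)\(PP\NP)
    [3,4] "with" : S/N
  [4,7] N   <
    [4,6] N/NP   <
      [4,5] "on" : S
      [5,6] "no" : (N/NP)\S
    [6,7] "some" : N\(N/NP)

S/S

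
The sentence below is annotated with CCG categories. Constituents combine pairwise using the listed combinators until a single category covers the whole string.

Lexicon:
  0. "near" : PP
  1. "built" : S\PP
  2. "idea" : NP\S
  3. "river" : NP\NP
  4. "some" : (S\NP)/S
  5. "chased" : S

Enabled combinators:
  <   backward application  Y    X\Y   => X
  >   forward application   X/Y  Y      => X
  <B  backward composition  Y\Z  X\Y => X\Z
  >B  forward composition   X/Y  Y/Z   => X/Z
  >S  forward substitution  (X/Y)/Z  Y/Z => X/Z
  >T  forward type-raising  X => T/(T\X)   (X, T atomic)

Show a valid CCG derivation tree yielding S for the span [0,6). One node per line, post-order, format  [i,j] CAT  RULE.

[0,6] S   <
  [0,1] "near" : PP
  [1,6] S\PP   <B
    [1,4] NP\PP   <B
      [1,3] NP\PP   <B
        [1,2] "built" : S\PP
        [2,3] "idea" : NP\S
      [3,4] "river" : NP\NP
    [4,6] S\NP   >
      [4,5] "some" : (S\NP)/S
      [5,6] "chased" : S

[0,1] PP  lex  "near"
[1,2] S\PP  lex  "built"
[2,3] NP\S  lex  "idea"
[1,3] NP\PP  <B  k=2
[3,4] NP\NP  lex  "river"
[1,4] NP\PP  <B  k=3
[4,5] (S\NP)/S  lex  "some"
[5,6] S  lex  "chased"
[4,6] S\NP  >  k=5
[1,6] S\PP  <B  k=4
[0,6] S  <  k=1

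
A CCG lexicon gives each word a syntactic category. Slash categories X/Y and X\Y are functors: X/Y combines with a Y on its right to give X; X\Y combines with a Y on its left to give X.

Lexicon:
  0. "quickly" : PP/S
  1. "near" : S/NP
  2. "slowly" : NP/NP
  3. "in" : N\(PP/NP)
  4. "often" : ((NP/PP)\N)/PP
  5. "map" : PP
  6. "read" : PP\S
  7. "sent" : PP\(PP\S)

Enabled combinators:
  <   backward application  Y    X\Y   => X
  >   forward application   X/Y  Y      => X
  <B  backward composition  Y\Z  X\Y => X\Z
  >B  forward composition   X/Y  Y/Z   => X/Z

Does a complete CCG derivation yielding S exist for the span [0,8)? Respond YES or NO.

NO

PP/S S/NP NP/NP N\(PP/NP) ((NP/PP)\N)/PP PP PP\S PP\(PP\S)
CKY chart[0,8] = {NP}; S ∉ chart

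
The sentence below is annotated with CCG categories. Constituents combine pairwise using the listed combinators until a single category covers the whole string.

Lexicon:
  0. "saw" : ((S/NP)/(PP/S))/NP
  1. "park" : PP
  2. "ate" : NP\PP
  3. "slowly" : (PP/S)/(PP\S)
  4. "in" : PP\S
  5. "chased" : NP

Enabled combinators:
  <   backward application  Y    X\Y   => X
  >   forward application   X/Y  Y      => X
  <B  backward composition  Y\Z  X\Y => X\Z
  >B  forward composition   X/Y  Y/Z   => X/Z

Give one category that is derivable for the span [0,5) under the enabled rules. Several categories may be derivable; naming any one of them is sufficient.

S/NP

[0,6] S   >
  [0,5] S/NP   >
    [0,3] (S/NP)/(PP/S)   >
      [0,1] "saw" : ((S/NP)/(PP/S))/NP
      [1,3] NP   <
        [1,2] "park" : PP
        [2,3] "ate" : NP\PP
    [3,5] PP/S   >
      [3,4] "slowly" : (PP/S)/(PP\S)
      [4,5] "in" : PP\S
  [5,6] "chased" : NP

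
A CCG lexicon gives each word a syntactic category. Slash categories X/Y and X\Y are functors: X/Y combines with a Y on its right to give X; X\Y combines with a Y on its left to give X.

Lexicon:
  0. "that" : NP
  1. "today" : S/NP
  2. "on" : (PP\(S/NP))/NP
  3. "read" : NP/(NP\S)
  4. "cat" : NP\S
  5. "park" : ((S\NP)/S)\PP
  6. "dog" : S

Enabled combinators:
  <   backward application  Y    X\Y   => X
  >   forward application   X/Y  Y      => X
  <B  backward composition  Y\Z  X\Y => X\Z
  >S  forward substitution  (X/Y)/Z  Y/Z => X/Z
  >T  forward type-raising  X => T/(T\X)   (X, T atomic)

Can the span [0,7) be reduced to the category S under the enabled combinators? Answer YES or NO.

[0,7] S   <
  [0,1] "that" : NP
  [1,7] S\NP   >
    [1,6] (S\NP)/S   <
      [1,5] PP   <
        [1,2] "today" : S/NP
        [2,5] PP\(S/NP)   >
          [2,3] "on" : (PP\(S/NP))/NP
          [3,5] NP   >
            [3,4] "read" : NP/(NP\S)
            [4,5] "cat" : NP\S
      [5,6] "park" : ((S\NP)/S)\PP
    [6,7] "dog" : S

YES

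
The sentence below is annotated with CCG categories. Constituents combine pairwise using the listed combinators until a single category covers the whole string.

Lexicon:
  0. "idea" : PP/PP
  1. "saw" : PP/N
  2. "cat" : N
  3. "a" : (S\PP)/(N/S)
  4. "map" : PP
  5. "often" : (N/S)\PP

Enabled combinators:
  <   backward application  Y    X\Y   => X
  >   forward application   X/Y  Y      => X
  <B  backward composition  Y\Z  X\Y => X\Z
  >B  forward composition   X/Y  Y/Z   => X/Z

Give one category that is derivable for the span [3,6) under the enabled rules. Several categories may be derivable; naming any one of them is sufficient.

S\PP

[0,6] S   <
  [0,3] PP   >
    [0,2] PP/N   >B
      [0,1] "idea" : PP/PP
      [1,2] "saw" : PP/N
    [2,3] "cat" : N
  [3,6] S\PP   >
    [3,4] "a" : (S\PP)/(N/S)
    [4,6] N/S   <
      [4,5] "map" : PP
      [5,6] "often" : (N/S)\PP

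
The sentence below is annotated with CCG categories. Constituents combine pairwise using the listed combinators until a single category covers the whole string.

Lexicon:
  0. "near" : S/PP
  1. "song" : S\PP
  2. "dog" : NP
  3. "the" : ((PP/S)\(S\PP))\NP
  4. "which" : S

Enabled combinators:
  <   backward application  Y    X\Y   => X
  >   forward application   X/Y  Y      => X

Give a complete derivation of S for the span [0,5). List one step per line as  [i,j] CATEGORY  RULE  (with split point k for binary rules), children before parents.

[0,5] S   >
  [0,1] "near" : S/PP
  [1,5] PP   >
    [1,4] PP/S   <
      [1,2] "song" : S\PP
      [2,4] (PP/S)\(S\PP)   <
        [2,3] "dog" : NP
        [3,4] "the" : ((PP/S)\(S\PP))\NP
    [4,5] "which" : S

[0,1] S/PP  lex  "near"
[1,2] S\PP  lex  "song"
[2,3] NP  lex  "dog"
[3,4] ((PP/S)\(S\PP))\NP  lex  "the"
[2,4] (PP/S)\(S\PP)  <  k=3
[1,4] PP/S  <  k=2
[4,5] S  lex  "which"
[1,5] PP  >  k=4
[0,5] S  >  k=1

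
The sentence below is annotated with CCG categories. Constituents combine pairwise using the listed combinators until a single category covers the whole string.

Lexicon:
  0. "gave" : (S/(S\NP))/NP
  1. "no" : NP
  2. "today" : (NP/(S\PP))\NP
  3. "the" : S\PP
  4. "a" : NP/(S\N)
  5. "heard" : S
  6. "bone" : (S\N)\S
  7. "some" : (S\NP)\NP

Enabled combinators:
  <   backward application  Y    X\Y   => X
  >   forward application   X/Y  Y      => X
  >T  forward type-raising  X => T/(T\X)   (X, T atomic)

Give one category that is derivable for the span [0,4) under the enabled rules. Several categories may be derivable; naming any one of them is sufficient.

[0,8] S   >
  [0,4] S/(S\NP)   >
    [0,1] "gave" : (S/(S\NP))/NP
    [1,4] NP   >
      [1,3] NP/(S\PP)   <
        [1,2] "no" : NP
        [2,3] "today" : (NP/(S\PP))\NP
      [3,4] "the" : S\PP
  [4,8] S\NP   <
    [4,7] NP   >
      [4,5] "a" : NP/(S\N)
      [5,7] S\N   <
        [5,6] "heard" : S
        [6,7] "bone" : (S\N)\S
    [7,8] "some" : (S\NP)\NP

S/(S\NP)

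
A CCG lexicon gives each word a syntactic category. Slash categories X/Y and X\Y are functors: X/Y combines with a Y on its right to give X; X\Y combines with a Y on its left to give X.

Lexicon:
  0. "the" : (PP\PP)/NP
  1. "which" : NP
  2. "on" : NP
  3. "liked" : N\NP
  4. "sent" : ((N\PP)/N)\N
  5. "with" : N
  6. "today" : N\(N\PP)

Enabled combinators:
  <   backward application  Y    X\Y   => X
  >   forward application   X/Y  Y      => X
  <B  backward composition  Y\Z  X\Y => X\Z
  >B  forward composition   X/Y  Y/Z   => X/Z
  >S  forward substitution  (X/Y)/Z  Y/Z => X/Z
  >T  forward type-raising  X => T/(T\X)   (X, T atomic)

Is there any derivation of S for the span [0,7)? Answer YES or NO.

(PP\PP)/NP NP NP N\NP ((N\PP)/N)\N N N\(N\PP)
CKY chart[0,7] = {N, N/(N\N), NP/(NP\N), PP/(PP\N), S/(S\N)}; S ∉ chart

NO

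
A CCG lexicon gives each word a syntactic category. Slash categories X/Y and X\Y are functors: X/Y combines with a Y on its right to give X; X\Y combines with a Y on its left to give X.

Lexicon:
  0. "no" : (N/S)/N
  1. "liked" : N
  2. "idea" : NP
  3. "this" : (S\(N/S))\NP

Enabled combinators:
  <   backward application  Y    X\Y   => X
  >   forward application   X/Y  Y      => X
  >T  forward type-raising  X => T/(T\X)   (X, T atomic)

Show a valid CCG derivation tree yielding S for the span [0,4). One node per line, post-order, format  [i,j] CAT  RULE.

[0,4] S   <
  [0,2] N/S   >
    [0,1] "no" : (N/S)/N
    [1,2] "liked" : N
  [2,4] S\(N/S)   <
    [2,3] "idea" : NP
    [3,4] "this" : (S\(N/S))\NP

[0,1] (N/S)/N  lex  "no"
[1,2] N  lex  "liked"
[0,2] N/S  >  k=1
[2,3] NP  lex  "idea"
[3,4] (S\(N/S))\NP  lex  "this"
[2,4] S\(N/S)  <  k=3
[0,4] S  <  k=2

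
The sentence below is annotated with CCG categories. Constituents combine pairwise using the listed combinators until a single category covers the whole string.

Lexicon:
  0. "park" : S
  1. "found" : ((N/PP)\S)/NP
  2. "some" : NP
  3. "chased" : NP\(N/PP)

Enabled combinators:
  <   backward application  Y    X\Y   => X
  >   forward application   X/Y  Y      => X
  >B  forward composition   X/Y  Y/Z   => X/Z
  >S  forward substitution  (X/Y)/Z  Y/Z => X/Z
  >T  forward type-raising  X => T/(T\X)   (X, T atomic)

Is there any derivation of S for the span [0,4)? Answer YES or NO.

S ((N/PP)\S)/NP NP NP\(N/PP)
CKY chart[0,4] = {N/(N\NP), NP, NP/(NP\NP), PP/(PP\NP), S/(S\NP)}; S ∉ chart

NO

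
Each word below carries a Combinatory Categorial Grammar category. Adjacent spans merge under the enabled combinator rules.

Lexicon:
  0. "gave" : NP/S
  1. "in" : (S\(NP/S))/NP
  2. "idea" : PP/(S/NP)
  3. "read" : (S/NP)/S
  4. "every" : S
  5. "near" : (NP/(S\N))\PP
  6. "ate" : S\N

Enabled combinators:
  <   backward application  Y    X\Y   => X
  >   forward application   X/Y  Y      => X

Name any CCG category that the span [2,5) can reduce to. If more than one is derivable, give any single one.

PP

[0,7] S   <
  [0,1] "gave" : NP/S
  [1,7] S\(NP/S)   >
    [1,2] "in" : (S\(NP/S))/NP
    [2,7] NP   >
      [2,6] NP/(S\N)   <
        [2,5] PP   >
          [2,3] "idea" : PP/(S/NP)
          [3,5] S/NP   >
            [3,4] "read" : (S/NP)/S
            [4,5] "every" : S
        [5,6] "near" : (NP/(S\N))\PP
      [6,7] "ate" : S\N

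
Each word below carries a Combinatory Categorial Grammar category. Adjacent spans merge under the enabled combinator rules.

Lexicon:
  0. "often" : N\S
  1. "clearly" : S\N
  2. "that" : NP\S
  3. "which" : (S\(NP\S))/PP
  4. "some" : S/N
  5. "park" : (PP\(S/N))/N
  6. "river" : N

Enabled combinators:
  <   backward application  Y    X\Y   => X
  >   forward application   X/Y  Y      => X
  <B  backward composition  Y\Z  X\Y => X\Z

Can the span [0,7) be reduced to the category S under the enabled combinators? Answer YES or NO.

YES

[0,7] S   <
  [0,3] NP\S   <B
    [0,1] "often" : N\S
    [1,3] NP\N   <B
      [1,2] "clearly" : S\N
      [2,3] "that" : NP\S
  [3,7] S\(NP\S)   >
    [3,4] "which" : (S\(NP\S))/PP
    [4,7] PP   <
      [4,5] "some" : S/N
      [5,7] PP\(S/N)   >
        [5,6] "park" : (PP\(S/N))/N
        [6,7] "river" : N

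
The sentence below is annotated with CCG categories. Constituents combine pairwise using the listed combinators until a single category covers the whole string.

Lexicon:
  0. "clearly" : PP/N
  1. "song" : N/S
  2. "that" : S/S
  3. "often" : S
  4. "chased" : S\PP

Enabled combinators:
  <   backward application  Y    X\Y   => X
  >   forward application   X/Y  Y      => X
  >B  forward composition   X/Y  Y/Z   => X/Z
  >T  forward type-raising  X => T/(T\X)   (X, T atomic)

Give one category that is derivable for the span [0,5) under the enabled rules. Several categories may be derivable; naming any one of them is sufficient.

[0,5] S   <
  [0,4] PP   >
    [0,1] "clearly" : PP/N
    [1,4] N   >
      [1,3] N/S   >B
        [1,2] "song" : N/S
        [2,3] "that" : S/S
      [3,4] "often" : S
  [4,5] "chased" : S\PP

S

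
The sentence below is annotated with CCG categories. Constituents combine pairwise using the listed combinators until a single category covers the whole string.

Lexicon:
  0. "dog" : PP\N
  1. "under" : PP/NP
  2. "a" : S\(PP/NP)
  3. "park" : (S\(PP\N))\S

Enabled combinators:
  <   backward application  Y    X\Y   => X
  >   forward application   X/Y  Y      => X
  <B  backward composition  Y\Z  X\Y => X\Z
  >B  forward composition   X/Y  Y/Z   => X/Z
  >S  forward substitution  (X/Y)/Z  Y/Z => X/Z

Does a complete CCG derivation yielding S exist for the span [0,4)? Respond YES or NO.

YES

[0,4] S   <
  [0,1] "dog" : PP\N
  [1,4] S\(PP\N)   <
    [1,3] S   <
      [1,2] "under" : PP/NP
      [2,3] "a" : S\(PP/NP)
    [3,4] "park" : (S\(PP\N))\S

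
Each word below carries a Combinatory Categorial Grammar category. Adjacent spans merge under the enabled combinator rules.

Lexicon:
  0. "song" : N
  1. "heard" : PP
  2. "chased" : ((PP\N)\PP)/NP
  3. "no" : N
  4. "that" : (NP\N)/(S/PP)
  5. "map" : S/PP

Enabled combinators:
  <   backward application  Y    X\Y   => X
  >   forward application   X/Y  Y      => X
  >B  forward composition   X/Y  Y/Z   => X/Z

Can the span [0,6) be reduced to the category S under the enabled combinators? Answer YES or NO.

N PP ((PP\N)\PP)/NP N (NP\N)/(S/PP) S/PP
CKY chart[0,6] = {PP}; S ∉ chart

NO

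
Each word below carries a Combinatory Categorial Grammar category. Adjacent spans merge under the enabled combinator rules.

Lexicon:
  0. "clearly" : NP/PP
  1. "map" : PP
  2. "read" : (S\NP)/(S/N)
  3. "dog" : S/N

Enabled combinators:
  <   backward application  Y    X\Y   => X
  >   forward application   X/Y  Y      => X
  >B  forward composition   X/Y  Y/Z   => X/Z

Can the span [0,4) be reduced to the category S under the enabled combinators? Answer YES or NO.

[0,4] S   <
  [0,2] NP   >
    [0,1] "clearly" : NP/PP
    [1,2] "map" : PP
  [2,4] S\NP   >
    [2,3] "read" : (S\NP)/(S/N)
    [3,4] "dog" : S/N

YES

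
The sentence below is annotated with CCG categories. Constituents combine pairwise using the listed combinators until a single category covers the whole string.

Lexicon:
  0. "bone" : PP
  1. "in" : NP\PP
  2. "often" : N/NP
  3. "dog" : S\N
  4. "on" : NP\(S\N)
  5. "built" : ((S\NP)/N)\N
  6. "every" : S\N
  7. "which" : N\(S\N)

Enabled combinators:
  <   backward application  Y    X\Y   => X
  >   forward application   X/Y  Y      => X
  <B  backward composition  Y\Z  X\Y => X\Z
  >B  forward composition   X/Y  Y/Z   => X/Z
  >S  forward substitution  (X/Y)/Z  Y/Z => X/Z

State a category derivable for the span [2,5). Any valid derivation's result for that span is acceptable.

N

[0,8] S   <
  [0,2] NP   <
    [0,1] "bone" : PP
    [1,2] "in" : NP\PP
  [2,8] S\NP   >
    [2,6] (S\NP)/N   <
      [2,5] N   >
        [2,3] "often" : N/NP
        [3,5] NP   <
          [3,4] "dog" : S\N
          [4,5] "on" : NP\(S\N)
      [5,6] "built" : ((S\NP)/N)\N
    [6,8] N   <
      [6,7] "every" : S\N
      [7,8] "which" : N\(S\N)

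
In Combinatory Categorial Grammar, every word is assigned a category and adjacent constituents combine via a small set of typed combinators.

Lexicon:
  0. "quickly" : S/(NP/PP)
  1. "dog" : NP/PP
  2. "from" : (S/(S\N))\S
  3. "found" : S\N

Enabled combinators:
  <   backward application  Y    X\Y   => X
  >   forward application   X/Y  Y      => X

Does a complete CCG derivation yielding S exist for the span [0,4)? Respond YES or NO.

[0,4] S   >
  [0,3] S/(S\N)   <
    [0,2] S   >
      [0,1] "quickly" : S/(NP/PP)
      [1,2] "dog" : NP/PP
    [2,3] "from" : (S/(S\N))\S
  [3,4] "found" : S\N

YES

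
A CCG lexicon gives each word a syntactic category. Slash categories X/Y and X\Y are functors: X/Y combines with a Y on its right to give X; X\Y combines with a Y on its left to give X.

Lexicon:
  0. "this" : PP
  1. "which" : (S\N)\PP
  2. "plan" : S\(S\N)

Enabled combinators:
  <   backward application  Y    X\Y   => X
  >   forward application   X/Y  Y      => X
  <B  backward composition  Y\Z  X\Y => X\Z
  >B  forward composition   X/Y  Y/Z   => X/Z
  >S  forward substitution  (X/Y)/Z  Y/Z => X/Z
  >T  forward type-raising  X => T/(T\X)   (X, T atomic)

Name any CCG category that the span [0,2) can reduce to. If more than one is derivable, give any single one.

[0,3] S   <
  [0,2] S\N   <
    [0,1] "this" : PP
    [1,2] "which" : (S\N)\PP
  [2,3] "plan" : S\(S\N)

S\N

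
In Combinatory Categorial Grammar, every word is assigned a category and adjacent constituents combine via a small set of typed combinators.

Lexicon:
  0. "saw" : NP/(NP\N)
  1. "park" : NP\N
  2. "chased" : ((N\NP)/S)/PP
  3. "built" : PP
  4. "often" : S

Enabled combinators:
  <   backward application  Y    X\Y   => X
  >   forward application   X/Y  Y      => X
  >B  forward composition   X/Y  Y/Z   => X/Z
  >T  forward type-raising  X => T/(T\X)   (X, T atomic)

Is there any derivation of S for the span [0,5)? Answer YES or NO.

NO

NP/(NP\N) NP\N ((N\NP)/S)/PP PP S
CKY chart[0,5] = {N, N/(N\N), N/(S\S), NP/(NP\N), PP/(PP\N), S/(S\N)}; S ∉ chart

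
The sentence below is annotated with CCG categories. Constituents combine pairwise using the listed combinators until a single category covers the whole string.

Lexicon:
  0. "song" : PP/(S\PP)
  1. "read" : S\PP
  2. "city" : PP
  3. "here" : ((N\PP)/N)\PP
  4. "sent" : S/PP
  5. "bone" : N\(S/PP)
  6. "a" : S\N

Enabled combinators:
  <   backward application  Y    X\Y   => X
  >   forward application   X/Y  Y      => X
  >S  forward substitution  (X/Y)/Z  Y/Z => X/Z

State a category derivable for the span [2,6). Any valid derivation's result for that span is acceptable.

N\PP

[0,7] S   <
  [0,6] N   <
    [0,2] PP   >
      [0,1] "song" : PP/(S\PP)
      [1,2] "read" : S\PP
    [2,6] N\PP   >
      [2,4] (N\PP)/N   <
        [2,3] "city" : PP
        [3,4] "here" : ((N\PP)/N)\PP
      [4,6] N   <
        [4,5] "sent" : S/PP
        [5,6] "bone" : N\(S/PP)
  [6,7] "a" : S\N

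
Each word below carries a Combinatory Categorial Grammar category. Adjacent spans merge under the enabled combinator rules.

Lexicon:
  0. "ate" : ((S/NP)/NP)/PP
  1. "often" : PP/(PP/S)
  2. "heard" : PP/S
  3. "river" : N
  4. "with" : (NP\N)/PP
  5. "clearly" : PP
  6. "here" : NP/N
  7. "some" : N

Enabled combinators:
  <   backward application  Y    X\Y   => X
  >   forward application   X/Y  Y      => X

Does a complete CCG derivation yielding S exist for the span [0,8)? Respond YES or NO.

[0,8] S   >
  [0,6] S/NP   >
    [0,3] (S/NP)/NP   >
      [0,1] "ate" : ((S/NP)/NP)/PP
      [1,3] PP   >
        [1,2] "often" : PP/(PP/S)
        [2,3] "heard" : PP/S
    [3,6] NP   <
      [3,4] "river" : N
      [4,6] NP\N   >
        [4,5] "with" : (NP\N)/PP
        [5,6] "clearly" : PP
  [6,8] NP   >
    [6,7] "here" : NP/N
    [7,8] "some" : N

YES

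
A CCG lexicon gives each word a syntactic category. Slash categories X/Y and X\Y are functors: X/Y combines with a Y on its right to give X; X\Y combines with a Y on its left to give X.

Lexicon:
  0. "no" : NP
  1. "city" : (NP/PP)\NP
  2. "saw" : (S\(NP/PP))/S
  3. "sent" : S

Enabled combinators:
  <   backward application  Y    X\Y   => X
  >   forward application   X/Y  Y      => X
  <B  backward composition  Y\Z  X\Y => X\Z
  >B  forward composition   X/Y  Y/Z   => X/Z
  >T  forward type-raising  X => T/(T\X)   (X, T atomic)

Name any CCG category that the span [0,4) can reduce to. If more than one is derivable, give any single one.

S

[0,4] S   <
  [0,2] NP/PP   <
    [0,1] "no" : NP
    [1,2] "city" : (NP/PP)\NP
  [2,4] S\(NP/PP)   >
    [2,3] "saw" : (S\(NP/PP))/S
    [3,4] "sent" : S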